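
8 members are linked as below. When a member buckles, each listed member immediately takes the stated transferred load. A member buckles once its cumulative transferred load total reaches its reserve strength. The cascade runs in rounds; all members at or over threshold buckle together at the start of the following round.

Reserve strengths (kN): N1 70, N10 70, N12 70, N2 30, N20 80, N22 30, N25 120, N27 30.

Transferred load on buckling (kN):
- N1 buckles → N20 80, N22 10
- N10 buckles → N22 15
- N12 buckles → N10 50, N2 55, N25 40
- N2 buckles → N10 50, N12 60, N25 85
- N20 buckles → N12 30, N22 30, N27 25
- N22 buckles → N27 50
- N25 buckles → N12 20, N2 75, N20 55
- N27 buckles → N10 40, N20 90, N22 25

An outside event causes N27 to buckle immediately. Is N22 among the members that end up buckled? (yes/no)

yes

Round 1 — N27 buckles (initial).
  N10: +40 → 40 < 70
  N20: +90 → 90 ≥ 80
  N22: +25 → 25 < 30
Round 2 — N20 buckles.
  N12: +30 → 30 < 70
  N22: +30 → 55 ≥ 30
Round 3 — N22 buckles.
No further bucklings.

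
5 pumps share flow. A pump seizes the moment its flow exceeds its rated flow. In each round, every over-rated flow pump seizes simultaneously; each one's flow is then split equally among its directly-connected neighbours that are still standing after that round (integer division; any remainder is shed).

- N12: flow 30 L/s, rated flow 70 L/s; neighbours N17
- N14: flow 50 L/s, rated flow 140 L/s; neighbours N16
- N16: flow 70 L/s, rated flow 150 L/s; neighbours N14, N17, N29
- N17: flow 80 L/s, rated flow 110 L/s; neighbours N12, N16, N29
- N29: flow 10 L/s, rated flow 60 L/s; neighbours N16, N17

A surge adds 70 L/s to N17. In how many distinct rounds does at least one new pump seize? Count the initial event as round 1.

Round 1 — N17 at 150 > 110. N17 seizes.
  N17 sheds 150 L/s to N12, N16, N29: 50 each.
    N12: 30+50 = 80 > 70
    N16: 70+50 = 120 ≤ 150
    N29: 10+50 = 60 ≤ 60
Round 2 — N12 seizes.
  N12 sheds 80 L/s: no online neighbours, lost.
No further seizures.

2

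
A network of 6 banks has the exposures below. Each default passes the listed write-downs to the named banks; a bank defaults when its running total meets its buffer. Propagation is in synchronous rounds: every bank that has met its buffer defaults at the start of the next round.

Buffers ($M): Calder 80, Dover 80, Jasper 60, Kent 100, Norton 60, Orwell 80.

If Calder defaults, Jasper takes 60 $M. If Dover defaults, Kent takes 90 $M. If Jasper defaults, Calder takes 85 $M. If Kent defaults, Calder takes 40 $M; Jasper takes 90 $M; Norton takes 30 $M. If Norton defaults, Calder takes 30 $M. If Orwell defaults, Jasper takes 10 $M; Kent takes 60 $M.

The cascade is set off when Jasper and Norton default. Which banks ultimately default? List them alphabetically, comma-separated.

Calder, Jasper, Norton

Round 1 — Jasper, Norton default (initial).
  Calder: +85+30 → 115 ≥ 80
Round 2 — Calder defaults.
No further defaults.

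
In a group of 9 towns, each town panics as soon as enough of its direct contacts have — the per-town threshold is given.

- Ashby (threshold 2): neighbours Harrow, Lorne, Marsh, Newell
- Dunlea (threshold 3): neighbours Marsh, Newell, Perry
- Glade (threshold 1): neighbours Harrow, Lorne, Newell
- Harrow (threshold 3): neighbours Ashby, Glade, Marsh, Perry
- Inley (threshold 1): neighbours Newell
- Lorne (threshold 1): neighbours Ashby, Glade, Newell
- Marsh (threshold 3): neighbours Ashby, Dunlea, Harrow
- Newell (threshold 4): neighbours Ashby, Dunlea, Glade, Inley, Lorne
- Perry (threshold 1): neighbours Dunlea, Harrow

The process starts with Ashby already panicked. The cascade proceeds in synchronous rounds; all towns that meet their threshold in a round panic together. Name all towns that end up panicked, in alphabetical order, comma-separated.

Ashby, Glade, Lorne

Round 1 — Ashby panics (initial).
Round 2 — checking thresholds:
  Harrow: 1 of 4 neighbours < 3, not yet.
  Lorne: 1 of 3 neighbours ≥ 1, panics.
  Marsh: 1 of 3 neighbours < 3, not yet.
  Newell: 1 of 5 neighbours < 4, not yet.
Round 3 — checking thresholds:
  Glade: 1 of 3 neighbours ≥ 1, panics.
  Harrow: 1 of 4 neighbours < 3, not yet.
  Marsh: 1 of 3 neighbours < 3, not yet.
  Newell: 2 of 5 neighbours < 4, not yet.
Round 4 — no new panics; cascade stops.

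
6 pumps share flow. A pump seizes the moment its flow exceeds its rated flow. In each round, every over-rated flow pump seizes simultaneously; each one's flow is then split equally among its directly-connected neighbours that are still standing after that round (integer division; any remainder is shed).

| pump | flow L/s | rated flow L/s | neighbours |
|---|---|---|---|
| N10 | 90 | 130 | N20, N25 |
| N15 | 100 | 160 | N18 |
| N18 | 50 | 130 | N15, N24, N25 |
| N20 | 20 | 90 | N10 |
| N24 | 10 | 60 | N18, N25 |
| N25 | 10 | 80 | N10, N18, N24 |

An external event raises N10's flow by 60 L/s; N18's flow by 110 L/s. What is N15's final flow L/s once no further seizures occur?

153

Round 1 — N10 at 150 > 130; N18 at 160 > 130. N10, N18 seize.
  N10 sheds 150 L/s to N20, N25: 75 each.
    N20: 20+75 = 95 > 90
    N25: 10+75 = 85 > 80
  N18 sheds 160 L/s to N15, N24, N25: 53 each (1 lost).
    N15: 100+53 = 153 ≤ 160
    N24: 10+53 = 63 > 60
    N25: 85+53 = 138 > 80
Round 2 — N20, N24, N25 seize.
  N20 sheds 95 L/s: no online neighbours, lost.
  N24 sheds 63 L/s: no online neighbours, lost.
  N25 sheds 138 L/s: no online neighbours, lost.
No further seizures.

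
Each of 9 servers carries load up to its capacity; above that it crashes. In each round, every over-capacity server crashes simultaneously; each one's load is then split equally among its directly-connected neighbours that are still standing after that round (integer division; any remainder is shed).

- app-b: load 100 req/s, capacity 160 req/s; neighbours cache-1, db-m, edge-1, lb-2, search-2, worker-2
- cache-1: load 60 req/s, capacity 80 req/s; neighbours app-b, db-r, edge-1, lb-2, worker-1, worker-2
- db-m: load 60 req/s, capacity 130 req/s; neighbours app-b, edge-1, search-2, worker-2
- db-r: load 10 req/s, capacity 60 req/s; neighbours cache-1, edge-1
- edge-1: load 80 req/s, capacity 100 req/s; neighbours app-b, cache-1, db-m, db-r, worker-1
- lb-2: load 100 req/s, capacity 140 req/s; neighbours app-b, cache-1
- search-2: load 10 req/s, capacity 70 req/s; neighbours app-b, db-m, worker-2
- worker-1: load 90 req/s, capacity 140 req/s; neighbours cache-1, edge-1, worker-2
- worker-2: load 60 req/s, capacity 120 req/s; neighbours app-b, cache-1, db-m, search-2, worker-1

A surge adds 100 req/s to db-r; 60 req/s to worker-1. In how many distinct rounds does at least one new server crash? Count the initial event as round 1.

Round 1 — db-r at 110 > 60; worker-1 at 150 > 140. db-r, worker-1 crash.
  db-r sheds 110 req/s to cache-1, edge-1: 55 each.
    cache-1: 60+55 = 115 > 80
    edge-1: 80+55 = 135 > 100
  worker-1 sheds 150 req/s to cache-1, edge-1, worker-2: 50 each.
    cache-1: 115+50 = 165 > 80
    edge-1: 135+50 = 185 > 100
    worker-2: 60+50 = 110 ≤ 120
Round 2 — cache-1, edge-1 crash.
  cache-1 sheds 165 req/s to app-b, lb-2, worker-2: 55 each.
    app-b: 100+55 = 155 ≤ 160
    lb-2: 100+55 = 155 > 140
    worker-2: 110+55 = 165 > 120
  edge-1 sheds 185 req/s to app-b, db-m: 92 each (1 lost).
    app-b: 155+92 = 247 > 160
    db-m: 60+92 = 152 > 130
Round 3 — app-b, db-m, lb-2, worker-2 crash.
  app-b sheds 247 req/s to search-2: 247 each.
    search-2: 10+247 = 257 > 70
  db-m sheds 152 req/s to search-2: 152 each.
    search-2: 257+152 = 409 > 70
  lb-2 sheds 155 req/s: no online neighbours, lost.
  worker-2 sheds 165 req/s to search-2: 165 each.
    search-2: 409+165 = 574 > 70
Round 4 — search-2 crashes.
  search-2 sheds 574 req/s: no online neighbours, lost.
No further crashes.

4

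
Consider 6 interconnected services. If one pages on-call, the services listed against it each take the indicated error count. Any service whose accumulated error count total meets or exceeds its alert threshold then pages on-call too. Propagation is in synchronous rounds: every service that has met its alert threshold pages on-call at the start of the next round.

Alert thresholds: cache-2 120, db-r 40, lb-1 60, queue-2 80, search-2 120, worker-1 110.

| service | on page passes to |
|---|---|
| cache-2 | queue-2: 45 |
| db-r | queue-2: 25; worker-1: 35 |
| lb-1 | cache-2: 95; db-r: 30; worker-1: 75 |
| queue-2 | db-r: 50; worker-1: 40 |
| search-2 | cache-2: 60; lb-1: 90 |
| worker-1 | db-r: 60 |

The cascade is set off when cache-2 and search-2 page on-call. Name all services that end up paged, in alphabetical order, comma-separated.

Round 1 — cache-2, search-2 page on-call (initial).
  lb-1: +90 → 90 ≥ 60
  queue-2: +45 → 45 < 80
Round 2 — lb-1 pages on-call.
  db-r: +30 → 30 < 40
  worker-1: +75 → 75 < 110
No further pages.

cache-2, lb-1, search-2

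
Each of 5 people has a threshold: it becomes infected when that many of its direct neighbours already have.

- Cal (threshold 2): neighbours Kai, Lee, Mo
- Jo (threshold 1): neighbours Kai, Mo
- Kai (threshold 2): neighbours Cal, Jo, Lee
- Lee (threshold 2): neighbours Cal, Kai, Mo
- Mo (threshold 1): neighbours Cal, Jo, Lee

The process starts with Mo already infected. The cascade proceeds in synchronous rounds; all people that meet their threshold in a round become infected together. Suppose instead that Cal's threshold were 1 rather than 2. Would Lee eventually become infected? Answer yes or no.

With Cal's threshold at 1:
Round 1 — Mo becomes infected (initial).
Round 2 — checking thresholds:
  Cal: 1 of 3 neighbours ≥ 1, becomes infected.
  Jo: 1 of 2 neighbours ≥ 1, becomes infected.
  Lee: 1 of 3 neighbours < 2, holds.
Round 3 — checking thresholds:
  Kai: 2 of 3 neighbours ≥ 2, becomes infected.
  Lee: 2 of 3 neighbours ≥ 2, becomes infected.
Round 4 — no new infections; cascade stops.

yes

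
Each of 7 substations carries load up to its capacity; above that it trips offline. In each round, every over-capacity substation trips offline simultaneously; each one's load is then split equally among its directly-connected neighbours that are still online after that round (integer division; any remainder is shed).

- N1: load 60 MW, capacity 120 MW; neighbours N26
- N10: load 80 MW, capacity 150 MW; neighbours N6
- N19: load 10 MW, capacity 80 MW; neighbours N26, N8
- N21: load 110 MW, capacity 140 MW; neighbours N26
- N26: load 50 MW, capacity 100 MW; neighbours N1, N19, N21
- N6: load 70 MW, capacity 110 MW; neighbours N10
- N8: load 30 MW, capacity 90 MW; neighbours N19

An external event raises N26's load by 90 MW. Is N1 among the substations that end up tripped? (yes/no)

Round 1 — N26 at 140 > 100. N26 trips offline.
  N26 sheds 140 MW to N1, N19, N21: 46 each (2 lost).
    N1: 60+46 = 106 ≤ 120
    N19: 10+46 = 56 ≤ 80
    N21: 110+46 = 156 > 140
Round 2 — N21 trips offline.
  N21 sheds 156 MW: no online neighbours, lost.
No further trips.

no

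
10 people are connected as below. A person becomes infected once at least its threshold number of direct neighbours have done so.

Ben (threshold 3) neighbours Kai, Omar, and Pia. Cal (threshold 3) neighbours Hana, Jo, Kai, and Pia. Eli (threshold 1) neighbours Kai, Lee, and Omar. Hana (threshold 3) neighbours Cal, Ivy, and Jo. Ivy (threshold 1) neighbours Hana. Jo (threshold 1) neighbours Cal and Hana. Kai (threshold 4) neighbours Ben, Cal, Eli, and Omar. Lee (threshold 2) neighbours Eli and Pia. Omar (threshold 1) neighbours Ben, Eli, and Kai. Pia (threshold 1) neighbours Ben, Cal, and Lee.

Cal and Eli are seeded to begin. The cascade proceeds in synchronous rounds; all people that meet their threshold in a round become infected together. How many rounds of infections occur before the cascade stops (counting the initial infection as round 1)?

Round 1 — Cal, Eli become infected (initial).
Round 2 — checking thresholds:
  Hana: 1 of 3 neighbours < 3, not yet.
  Jo: 1 of 2 neighbours ≥ 1, becomes infected.
  Kai: 2 of 4 neighbours < 4, not yet.
  Lee: 1 of 2 neighbours < 2, not yet.
  Omar: 1 of 3 neighbours ≥ 1, becomes infected.
  Pia: 1 of 3 neighbours ≥ 1, becomes infected.
Round 3 — checking thresholds:
  Ben: 2 of 3 neighbours < 3, not yet.
  Hana: 2 of 3 neighbours < 3, not yet.
  Kai: 3 of 4 neighbours < 4, not yet.
  Lee: 2 of 2 neighbours ≥ 2, becomes infected.
Round 4 — no new infections; cascade stops.

3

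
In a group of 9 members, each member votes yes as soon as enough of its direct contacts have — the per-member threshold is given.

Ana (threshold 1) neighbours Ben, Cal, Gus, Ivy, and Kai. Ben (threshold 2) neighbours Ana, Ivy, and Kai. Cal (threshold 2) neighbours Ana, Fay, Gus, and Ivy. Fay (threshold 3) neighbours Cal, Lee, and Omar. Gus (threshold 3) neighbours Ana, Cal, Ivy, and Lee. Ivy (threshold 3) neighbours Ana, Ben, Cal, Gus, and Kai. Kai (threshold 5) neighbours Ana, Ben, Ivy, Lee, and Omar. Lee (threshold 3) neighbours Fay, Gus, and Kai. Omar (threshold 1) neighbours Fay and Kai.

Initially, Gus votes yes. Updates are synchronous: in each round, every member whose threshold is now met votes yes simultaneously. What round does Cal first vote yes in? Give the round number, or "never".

3

Round 1 — Gus votes yes (initial).
Round 2 — checking thresholds:
  Ana: 1 of 5 neighbours ≥ 1, votes yes.
  Cal: 1 of 4 neighbours < 2, not yet.
  Ivy: 1 of 5 neighbours < 3, not yet.
  Lee: 1 of 3 neighbours < 3, not yet.
Round 3 — checking thresholds:
  Ben: 1 of 3 neighbours < 2, not yet.
  Cal: 2 of 4 neighbours ≥ 2, votes yes.
  Ivy: 2 of 5 neighbours < 3, not yet.
  Kai: 1 of 5 neighbours < 5, not yet.
  Lee: 1 of 3 neighbours < 3, not yet.
Round 4 — checking thresholds:
  Ben: 1 of 3 neighbours < 2, not yet.
  Fay: 1 of 3 neighbours < 3, not yet.
  Ivy: 3 of 5 neighbours ≥ 3, votes yes.
  Kai: 1 of 5 neighbours < 5, not yet.
  Lee: 1 of 3 neighbours < 3, not yet.
Round 5 — checking thresholds:
  Ben: 2 of 3 neighbours ≥ 2, votes yes.
  Fay: 1 of 3 neighbours < 3, not yet.
  Kai: 2 of 5 neighbours < 5, not yet.
  Lee: 1 of 3 neighbours < 3, not yet.
Round 6 — no new yes votes; cascade stops.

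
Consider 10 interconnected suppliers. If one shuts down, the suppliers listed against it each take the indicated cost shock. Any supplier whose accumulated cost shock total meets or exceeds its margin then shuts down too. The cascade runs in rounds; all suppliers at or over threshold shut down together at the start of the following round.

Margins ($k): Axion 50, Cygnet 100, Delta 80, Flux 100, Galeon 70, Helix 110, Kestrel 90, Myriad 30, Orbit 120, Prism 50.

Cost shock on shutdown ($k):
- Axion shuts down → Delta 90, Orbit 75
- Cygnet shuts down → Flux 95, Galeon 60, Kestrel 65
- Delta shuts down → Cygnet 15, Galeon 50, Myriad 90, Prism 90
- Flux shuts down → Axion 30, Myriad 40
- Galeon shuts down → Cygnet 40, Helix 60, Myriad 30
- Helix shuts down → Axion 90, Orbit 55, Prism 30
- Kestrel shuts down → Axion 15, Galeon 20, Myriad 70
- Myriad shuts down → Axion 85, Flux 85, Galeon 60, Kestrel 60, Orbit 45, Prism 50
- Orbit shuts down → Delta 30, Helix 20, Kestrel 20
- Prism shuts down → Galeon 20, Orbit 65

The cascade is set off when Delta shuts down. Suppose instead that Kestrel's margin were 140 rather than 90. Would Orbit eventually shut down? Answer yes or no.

yes

With Kestrel's margin at 140:
Round 1 — Delta shuts down (initial).
  Cygnet: +15 → 15 < 100
  Galeon: +50 → 50 < 70
  Myriad: +90 → 90 ≥ 30
  Prism: +90 → 90 ≥ 50
Round 2 — Myriad, Prism shut down.
  Axion: +85 → 85 ≥ 50
  Flux: +85 → 85 < 100
  Galeon: +60+20 → 130 ≥ 70
  Kestrel: +60 → 60 < 140
  Orbit: +45+65 → 110 < 120
Round 3 — Axion, Galeon shut down.
  Cygnet: +40 → 55 < 100
  Helix: +60 → 60 < 110
  Orbit: +75 → 185 ≥ 120
Round 4 — Orbit shuts down.
  Helix: +20 → 80 < 110
  Kestrel: +20 → 80 < 140
No further shutdowns.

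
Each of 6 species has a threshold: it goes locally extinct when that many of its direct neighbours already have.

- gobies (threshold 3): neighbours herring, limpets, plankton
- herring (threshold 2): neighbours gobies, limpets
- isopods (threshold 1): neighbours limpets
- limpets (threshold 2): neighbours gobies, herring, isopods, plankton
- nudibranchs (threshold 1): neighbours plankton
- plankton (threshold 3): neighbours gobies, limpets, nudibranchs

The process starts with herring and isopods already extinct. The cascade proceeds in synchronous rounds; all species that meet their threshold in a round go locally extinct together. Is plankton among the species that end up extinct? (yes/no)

no

Round 1 — herring, isopods go locally extinct (initial).
Round 2 — checking thresholds:
  gobies: 1 of 3 neighbours < 3, holds.
  limpets: 2 of 4 neighbours ≥ 2, goes locally extinct.
Round 3 — no new extinctions; cascade stops.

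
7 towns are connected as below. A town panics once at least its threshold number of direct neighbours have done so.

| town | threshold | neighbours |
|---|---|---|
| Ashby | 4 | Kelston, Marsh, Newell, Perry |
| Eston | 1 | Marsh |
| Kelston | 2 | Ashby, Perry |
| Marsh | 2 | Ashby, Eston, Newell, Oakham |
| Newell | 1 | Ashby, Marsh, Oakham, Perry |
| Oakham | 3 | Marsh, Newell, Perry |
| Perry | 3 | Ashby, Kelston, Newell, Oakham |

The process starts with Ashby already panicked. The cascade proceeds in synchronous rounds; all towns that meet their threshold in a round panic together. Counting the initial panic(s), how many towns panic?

4

Round 1 — Ashby panics (initial).
Round 2 — checking thresholds:
  Kelston: 1 of 2 neighbours < 2, below threshold.
  Marsh: 1 of 4 neighbours < 2, below threshold.
  Newell: 1 of 4 neighbours ≥ 1, panics.
  Perry: 1 of 4 neighbours < 3, below threshold.
Round 3 — checking thresholds:
  Kelston: 1 of 2 neighbours < 2, below threshold.
  Marsh: 2 of 4 neighbours ≥ 2, panics.
  Oakham: 1 of 3 neighbours < 3, below threshold.
  Perry: 2 of 4 neighbours < 3, below threshold.
Round 4 — checking thresholds:
  Eston: 1 of 1 neighbours ≥ 1, panics.
  Kelston: 1 of 2 neighbours < 2, below threshold.
  Oakham: 2 of 3 neighbours < 3, below threshold.
  Perry: 2 of 4 neighbours < 3, below threshold.
Round 5 — no new panics; cascade stops.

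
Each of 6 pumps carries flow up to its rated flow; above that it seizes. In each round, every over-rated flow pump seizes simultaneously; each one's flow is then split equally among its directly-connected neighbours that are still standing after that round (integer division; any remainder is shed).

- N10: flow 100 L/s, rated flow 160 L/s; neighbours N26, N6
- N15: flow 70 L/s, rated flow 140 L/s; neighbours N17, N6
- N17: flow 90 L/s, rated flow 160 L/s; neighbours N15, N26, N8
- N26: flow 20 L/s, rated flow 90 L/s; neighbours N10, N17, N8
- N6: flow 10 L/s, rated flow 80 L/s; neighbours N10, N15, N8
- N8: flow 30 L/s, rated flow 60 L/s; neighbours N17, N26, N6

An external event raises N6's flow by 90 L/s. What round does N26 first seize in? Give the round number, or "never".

Round 1 — N6 at 100 > 80. N6 seizes.
  N6 sheds 100 L/s to N10, N15, N8: 33 each (1 lost).
    N10: 100+33 = 133 ≤ 160
    N15: 70+33 = 103 ≤ 140
    N8: 30+33 = 63 > 60
Round 2 — N8 seizes.
  N8 sheds 63 L/s to N17, N26: 31 each (1 lost).
    N17: 90+31 = 121 ≤ 160
    N26: 20+31 = 51 ≤ 90
No further seizures.

never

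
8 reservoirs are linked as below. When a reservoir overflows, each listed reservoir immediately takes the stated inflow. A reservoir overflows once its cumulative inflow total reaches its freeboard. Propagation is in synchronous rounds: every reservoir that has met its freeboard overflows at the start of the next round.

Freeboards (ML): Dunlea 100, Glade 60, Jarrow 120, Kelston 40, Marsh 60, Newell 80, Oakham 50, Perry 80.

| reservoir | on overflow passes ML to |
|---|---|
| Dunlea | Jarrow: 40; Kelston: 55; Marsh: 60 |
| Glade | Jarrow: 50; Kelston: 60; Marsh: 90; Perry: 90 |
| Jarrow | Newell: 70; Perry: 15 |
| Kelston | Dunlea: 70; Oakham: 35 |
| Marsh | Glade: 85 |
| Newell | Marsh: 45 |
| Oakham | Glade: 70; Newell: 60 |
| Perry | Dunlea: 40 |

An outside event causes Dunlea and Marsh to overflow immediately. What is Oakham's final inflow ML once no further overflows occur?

35

Round 1 — Dunlea, Marsh overflow (initial).
  Glade: +85 → 85 ≥ 60
  Jarrow: +40 → 40 < 120
  Kelston: +55 → 55 ≥ 40
Round 2 — Glade, Kelston overflow.
  Jarrow: +50 → 90 < 120
  Oakham: +35 → 35 < 50
  Perry: +90 → 90 ≥ 80
Round 3 — Perry overflows.
No further overflows.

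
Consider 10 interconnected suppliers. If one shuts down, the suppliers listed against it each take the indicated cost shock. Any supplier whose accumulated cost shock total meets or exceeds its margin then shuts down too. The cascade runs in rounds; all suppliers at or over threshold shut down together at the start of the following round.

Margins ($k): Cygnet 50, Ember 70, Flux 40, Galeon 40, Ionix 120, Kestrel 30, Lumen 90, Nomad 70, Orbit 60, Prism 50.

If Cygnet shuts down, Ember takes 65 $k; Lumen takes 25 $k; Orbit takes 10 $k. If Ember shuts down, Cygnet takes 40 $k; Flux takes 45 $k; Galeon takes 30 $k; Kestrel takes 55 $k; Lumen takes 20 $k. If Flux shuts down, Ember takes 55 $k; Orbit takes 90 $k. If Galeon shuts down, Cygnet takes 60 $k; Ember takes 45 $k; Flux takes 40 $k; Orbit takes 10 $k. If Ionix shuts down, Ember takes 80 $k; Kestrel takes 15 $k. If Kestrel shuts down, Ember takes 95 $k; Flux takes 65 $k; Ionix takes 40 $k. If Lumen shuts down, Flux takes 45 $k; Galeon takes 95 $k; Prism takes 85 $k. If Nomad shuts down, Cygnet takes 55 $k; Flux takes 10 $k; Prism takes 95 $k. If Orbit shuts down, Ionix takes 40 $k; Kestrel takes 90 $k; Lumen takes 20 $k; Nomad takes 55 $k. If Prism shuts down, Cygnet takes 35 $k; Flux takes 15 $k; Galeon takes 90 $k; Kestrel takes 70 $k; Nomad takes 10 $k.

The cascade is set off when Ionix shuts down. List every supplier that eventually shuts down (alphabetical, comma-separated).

Ember, Flux, Ionix, Kestrel, Orbit

Round 1 — Ionix shuts down (initial).
  Ember: +80 → 80 ≥ 70
  Kestrel: +15 → 15 < 30
Round 2 — Ember shuts down.
  Cygnet: +40 → 40 < 50
  Flux: +45 → 45 ≥ 40
  Galeon: +30 → 30 < 40
  Kestrel: +55 → 70 ≥ 30
  Lumen: +20 → 20 < 90
Round 3 — Flux, Kestrel shut down.
  Orbit: +90 → 90 ≥ 60
Round 4 — Orbit shuts down.
  Lumen: +20 → 40 < 90
  Nomad: +55 → 55 < 70
No further shutdowns.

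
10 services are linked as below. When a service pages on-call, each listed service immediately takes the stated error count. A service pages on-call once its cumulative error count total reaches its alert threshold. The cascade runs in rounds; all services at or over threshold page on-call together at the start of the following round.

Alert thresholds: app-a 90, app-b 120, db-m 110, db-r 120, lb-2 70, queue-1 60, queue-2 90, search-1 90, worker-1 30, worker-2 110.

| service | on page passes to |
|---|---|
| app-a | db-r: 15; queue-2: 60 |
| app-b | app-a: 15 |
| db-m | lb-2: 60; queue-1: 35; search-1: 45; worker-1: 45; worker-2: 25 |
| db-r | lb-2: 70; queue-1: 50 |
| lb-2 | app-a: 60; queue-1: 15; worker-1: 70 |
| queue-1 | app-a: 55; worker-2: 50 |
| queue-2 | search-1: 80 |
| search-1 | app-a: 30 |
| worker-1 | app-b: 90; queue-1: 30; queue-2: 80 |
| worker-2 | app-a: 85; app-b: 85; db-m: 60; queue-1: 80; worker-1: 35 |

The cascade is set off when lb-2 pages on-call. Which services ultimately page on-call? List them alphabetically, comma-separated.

Round 1 — lb-2 pages on-call (initial).
  app-a: +60 → 60 < 90
  queue-1: +15 → 15 < 60
  worker-1: +70 → 70 ≥ 30
Round 2 — worker-1 pages on-call.
  app-b: +90 → 90 < 120
  queue-1: +30 → 45 < 60
  queue-2: +80 → 80 < 90
No further pages.

lb-2, worker-1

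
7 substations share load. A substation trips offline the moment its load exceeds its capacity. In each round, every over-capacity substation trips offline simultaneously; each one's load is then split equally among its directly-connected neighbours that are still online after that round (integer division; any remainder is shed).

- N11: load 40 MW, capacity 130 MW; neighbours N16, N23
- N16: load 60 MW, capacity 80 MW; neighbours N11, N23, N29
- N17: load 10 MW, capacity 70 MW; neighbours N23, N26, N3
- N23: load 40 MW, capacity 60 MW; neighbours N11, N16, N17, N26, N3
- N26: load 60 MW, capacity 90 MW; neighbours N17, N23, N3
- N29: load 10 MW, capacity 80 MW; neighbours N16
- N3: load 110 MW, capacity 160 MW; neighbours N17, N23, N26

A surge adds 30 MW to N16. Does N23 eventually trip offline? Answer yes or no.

yes

Round 1 — N16 at 90 > 80. N16 trips offline.
  N16 sheds 90 MW to N11, N23, N29: 30 each.
    N11: 40+30 = 70 ≤ 130
    N23: 40+30 = 70 > 60
    N29: 10+30 = 40 ≤ 80
Round 2 — N23 trips offline.
  N23 sheds 70 MW to N11, N17, N26, N3: 17 each (2 lost).
    N11: 70+17 = 87 ≤ 130
    N17: 10+17 = 27 ≤ 70
    N26: 60+17 = 77 ≤ 90
    N3: 110+17 = 127 ≤ 160
No further trips.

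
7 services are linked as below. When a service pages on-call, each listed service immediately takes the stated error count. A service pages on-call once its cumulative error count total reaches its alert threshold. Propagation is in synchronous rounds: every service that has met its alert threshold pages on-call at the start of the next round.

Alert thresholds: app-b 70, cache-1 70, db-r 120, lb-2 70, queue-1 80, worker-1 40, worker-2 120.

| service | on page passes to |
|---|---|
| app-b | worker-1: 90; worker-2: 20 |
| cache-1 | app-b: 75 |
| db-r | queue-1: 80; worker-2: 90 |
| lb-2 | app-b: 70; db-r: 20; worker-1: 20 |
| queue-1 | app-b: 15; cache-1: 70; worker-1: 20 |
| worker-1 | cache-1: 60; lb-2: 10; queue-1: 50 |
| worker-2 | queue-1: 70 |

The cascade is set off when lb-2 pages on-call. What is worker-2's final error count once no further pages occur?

20

Round 1 — lb-2 pages on-call (initial).
  app-b: +70 → 70 ≥ 70
  db-r: +20 → 20 < 120
  worker-1: +20 → 20 < 40
Round 2 — app-b pages on-call.
  worker-1: +90 → 110 ≥ 40
  worker-2: +20 → 20 < 120
Round 3 — worker-1 pages on-call.
  cache-1: +60 → 60 < 70
  queue-1: +50 → 50 < 80
No further pages.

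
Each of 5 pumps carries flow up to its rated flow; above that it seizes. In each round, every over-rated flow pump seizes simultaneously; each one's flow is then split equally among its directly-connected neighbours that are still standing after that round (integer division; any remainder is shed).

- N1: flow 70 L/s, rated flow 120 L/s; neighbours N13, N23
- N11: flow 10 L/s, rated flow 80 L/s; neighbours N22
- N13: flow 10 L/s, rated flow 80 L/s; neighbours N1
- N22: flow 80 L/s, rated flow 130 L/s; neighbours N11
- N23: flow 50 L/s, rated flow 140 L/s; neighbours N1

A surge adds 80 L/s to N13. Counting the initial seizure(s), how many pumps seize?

3

Round 1 — N13 at 90 > 80. N13 seizes.
  N13 sheds 90 L/s to N1: 90 each.
    N1: 70+90 = 160 > 120
Round 2 — N1 seizes.
  N1 sheds 160 L/s to N23: 160 each.
    N23: 50+160 = 210 > 140
Round 3 — N23 seizes.
  N23 sheds 210 L/s: no online neighbours, lost.
No further seizures.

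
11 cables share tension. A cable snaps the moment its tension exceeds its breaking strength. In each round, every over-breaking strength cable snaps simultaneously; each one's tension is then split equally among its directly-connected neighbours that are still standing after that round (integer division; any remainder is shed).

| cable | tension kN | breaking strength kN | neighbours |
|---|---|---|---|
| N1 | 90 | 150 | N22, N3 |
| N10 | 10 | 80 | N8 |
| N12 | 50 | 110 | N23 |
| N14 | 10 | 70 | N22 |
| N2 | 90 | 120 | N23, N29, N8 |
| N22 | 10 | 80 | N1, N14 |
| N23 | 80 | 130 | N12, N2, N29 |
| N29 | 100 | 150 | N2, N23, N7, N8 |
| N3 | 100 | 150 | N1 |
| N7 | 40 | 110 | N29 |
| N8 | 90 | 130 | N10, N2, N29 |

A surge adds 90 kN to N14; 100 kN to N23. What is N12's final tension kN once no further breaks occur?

Round 1 — N14 at 100 > 70; N23 at 180 > 130. N14, N23 snap.
  N14 sheds 100 kN to N22: 100 each.
    N22: 10+100 = 110 > 80
  N23 sheds 180 kN to N12, N2, N29: 60 each.
    N12: 50+60 = 110 ≤ 110
    N2: 90+60 = 150 > 120
    N29: 100+60 = 160 > 150
Round 2 — N2, N22, N29 snap.
  N2 sheds 150 kN to N8: 150 each.
    N8: 90+150 = 240 > 130
  N22 sheds 110 kN to N1: 110 each.
    N1: 90+110 = 200 > 150
  N29 sheds 160 kN to N7, N8: 80 each.
    N7: 40+80 = 120 > 110
    N8: 240+80 = 320 > 130
Round 3 — N1, N7, N8 snap.
  N1 sheds 200 kN to N3: 200 each.
    N3: 100+200 = 300 > 150
  N7 sheds 120 kN: no online neighbours, lost.
  N8 sheds 320 kN to N10: 320 each.
    N10: 10+320 = 330 > 80
Round 4 — N10, N3 snap.
  N10 sheds 330 kN: no online neighbours, lost.
  N3 sheds 300 kN: no online neighbours, lost.
No further breaks.

110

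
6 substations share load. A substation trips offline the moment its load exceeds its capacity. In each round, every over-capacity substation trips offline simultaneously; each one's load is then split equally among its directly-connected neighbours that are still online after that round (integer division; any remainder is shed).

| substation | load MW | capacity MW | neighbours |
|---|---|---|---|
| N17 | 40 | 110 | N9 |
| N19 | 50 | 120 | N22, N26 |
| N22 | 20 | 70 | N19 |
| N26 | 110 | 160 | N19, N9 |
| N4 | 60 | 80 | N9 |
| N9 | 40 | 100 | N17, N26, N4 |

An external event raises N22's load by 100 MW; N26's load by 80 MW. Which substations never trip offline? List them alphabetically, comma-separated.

Round 1 — N22 at 120 > 70; N26 at 190 > 160. N22, N26 trip offline.
  N22 sheds 120 MW to N19: 120 each.
    N19: 50+120 = 170 > 120
  N26 sheds 190 MW to N19, N9: 95 each.
    N19: 170+95 = 265 > 120
    N9: 40+95 = 135 > 100
Round 2 — N19, N9 trip offline.
  N19 sheds 265 MW: no online neighbours, lost.
  N9 sheds 135 MW to N17, N4: 67 each (1 lost).
    N17: 40+67 = 107 ≤ 110
    N4: 60+67 = 127 > 80
Round 3 — N4 trips offline.
  N4 sheds 127 MW: no online neighbours, lost.
No further trips.

N17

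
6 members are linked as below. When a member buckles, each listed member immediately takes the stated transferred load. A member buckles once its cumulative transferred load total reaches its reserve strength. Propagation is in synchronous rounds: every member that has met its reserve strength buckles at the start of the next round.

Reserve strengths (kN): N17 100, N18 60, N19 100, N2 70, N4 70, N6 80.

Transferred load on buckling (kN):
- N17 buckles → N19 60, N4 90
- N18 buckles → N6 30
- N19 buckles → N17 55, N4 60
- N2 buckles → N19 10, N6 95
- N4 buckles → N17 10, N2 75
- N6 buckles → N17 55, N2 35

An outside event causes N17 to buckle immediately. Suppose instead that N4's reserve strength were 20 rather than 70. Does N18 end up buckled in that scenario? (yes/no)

With N4's reserve strength at 20:
Round 1 — N17 buckles (initial).
  N19: +60 → 60 < 100
  N4: +90 → 90 ≥ 20
Round 2 — N4 buckles.
  N2: +75 → 75 ≥ 70
Round 3 — N2 buckles.
  N19: +10 → 70 < 100
  N6: +95 → 95 ≥ 80
Round 4 — N6 buckles.
No further bucklings.

no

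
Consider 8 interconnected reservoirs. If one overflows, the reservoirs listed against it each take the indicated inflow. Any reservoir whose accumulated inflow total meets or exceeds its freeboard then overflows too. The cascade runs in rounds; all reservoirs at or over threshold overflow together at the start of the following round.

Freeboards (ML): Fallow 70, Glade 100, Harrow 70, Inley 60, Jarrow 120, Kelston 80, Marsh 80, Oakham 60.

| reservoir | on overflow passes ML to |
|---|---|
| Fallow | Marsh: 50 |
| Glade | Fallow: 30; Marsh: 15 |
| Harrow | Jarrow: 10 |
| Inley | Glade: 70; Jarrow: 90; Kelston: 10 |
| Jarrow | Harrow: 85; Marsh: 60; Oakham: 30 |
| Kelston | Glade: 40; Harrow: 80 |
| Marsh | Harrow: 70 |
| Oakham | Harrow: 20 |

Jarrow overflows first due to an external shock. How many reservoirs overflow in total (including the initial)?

Round 1 — Jarrow overflows (initial).
  Harrow: +85 → 85 ≥ 70
  Marsh: +60 → 60 < 80
  Oakham: +30 → 30 < 60
Round 2 — Harrow overflows.
No further overflows.

2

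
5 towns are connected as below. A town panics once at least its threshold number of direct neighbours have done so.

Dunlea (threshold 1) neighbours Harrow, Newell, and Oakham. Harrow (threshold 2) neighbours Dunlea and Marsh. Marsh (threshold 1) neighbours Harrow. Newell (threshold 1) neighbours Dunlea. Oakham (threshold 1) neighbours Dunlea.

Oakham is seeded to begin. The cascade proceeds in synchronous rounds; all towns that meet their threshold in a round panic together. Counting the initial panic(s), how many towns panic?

3

Round 1 — Oakham panics (initial).
Round 2 — checking thresholds:
  Dunlea: 1 of 3 neighbours ≥ 1, panics.
Round 3 — checking thresholds:
  Harrow: 1 of 2 neighbours < 2, holds.
  Newell: 1 of 1 neighbours ≥ 1, panics.
Round 4 — no new panics; cascade stops.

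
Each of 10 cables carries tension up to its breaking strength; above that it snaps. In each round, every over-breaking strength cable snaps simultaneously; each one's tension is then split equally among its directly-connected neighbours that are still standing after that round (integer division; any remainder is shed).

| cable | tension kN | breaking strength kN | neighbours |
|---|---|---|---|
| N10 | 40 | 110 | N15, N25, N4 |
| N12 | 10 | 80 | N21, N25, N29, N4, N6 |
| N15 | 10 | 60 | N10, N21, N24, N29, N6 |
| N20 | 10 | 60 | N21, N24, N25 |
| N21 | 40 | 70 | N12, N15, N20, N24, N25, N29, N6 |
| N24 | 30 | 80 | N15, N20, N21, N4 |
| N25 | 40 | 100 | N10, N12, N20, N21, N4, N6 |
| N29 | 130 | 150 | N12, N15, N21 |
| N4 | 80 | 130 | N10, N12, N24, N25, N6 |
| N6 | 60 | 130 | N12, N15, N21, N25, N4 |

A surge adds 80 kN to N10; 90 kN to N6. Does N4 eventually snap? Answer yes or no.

Round 1 — N10 at 120 > 110; N6 at 150 > 130. N10, N6 snap.
  N10 sheds 120 kN to N15, N25, N4: 40 each.
    N15: 10+40 = 50 ≤ 60
    N25: 40+40 = 80 ≤ 100
    N4: 80+40 = 120 ≤ 130
  N6 sheds 150 kN to N12, N15, N21, N25, N4: 30 each.
    N12: 10+30 = 40 ≤ 80
    N15: 50+30 = 80 > 60
    N21: 40+30 = 70 ≤ 70
    N25: 80+30 = 110 > 100
    N4: 120+30 = 150 > 130
Round 2 — N15, N25, N4 snap.
  N15 sheds 80 kN to N21, N24, N29: 26 each (2 lost).
    N21: 70+26 = 96 > 70
    N24: 30+26 = 56 ≤ 80
    N29: 130+26 = 156 > 150
  N25 sheds 110 kN to N12, N20, N21: 36 each (2 lost).
    N12: 40+36 = 76 ≤ 80
    N20: 10+36 = 46 ≤ 60
    N21: 96+36 = 132 > 70
  N4 sheds 150 kN to N12, N24: 75 each.
    N12: 76+75 = 151 > 80
    N24: 56+75 = 131 > 80
Round 3 — N12, N21, N24, N29 snap.
  N12 sheds 151 kN: no online neighbours, lost.
  N21 sheds 132 kN to N20: 132 each.
    N20: 46+132 = 178 > 60
  N24 sheds 131 kN to N20: 131 each.
    N20: 178+131 = 309 > 60
  N29 sheds 156 kN: no online neighbours, lost.
Round 4 — N20 snaps.
  N20 sheds 309 kN: no online neighbours, lost.
No further breaks.

yes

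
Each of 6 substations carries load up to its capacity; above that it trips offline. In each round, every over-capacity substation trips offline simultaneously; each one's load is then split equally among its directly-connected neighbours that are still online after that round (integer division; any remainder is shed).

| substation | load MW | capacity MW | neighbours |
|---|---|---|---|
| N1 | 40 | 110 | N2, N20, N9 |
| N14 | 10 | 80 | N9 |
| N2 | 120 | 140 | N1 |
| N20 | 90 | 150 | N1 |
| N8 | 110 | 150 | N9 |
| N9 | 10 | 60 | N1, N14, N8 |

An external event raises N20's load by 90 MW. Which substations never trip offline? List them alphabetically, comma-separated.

N14

Round 1 — N20 at 180 > 150. N20 trips offline.
  N20 sheds 180 MW to N1: 180 each.
    N1: 40+180 = 220 > 110
Round 2 — N1 trips offline.
  N1 sheds 220 MW to N2, N9: 110 each.
    N2: 120+110 = 230 > 140
    N9: 10+110 = 120 > 60
Round 3 — N2, N9 trip offline.
  N2 sheds 230 MW: no online neighbours, lost.
  N9 sheds 120 MW to N14, N8: 60 each.
    N14: 10+60 = 70 ≤ 80
    N8: 110+60 = 170 > 150
Round 4 — N8 trips offline.
  N8 sheds 170 MW: no online neighbours, lost.
No further trips.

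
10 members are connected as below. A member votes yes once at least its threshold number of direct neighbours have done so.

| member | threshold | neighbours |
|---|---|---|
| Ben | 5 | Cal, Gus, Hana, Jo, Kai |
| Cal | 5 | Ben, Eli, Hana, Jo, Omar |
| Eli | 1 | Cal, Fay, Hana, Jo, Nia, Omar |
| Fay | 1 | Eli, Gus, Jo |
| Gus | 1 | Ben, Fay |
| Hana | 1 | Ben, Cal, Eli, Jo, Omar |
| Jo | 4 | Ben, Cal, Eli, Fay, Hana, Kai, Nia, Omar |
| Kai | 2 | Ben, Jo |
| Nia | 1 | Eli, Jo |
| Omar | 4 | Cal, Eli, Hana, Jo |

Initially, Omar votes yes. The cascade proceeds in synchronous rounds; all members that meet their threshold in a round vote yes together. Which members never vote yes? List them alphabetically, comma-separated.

Ben, Cal, Kai

Round 1 — Omar votes yes (initial).
Round 2 — checking thresholds:
  Cal: 1 of 5 neighbours < 5, not yet.
  Eli: 1 of 6 neighbours ≥ 1, votes yes.
  Hana: 1 of 5 neighbours ≥ 1, votes yes.
  Jo: 1 of 8 neighbours < 4, not yet.
Round 3 — checking thresholds:
  Ben: 1 of 5 neighbours < 5, not yet.
  Cal: 3 of 5 neighbours < 5, not yet.
  Fay: 1 of 3 neighbours ≥ 1, votes yes.
  Jo: 3 of 8 neighbours < 4, not yet.
  Nia: 1 of 2 neighbours ≥ 1, votes yes.
Round 4 — checking thresholds:
  Ben: 1 of 5 neighbours < 5, not yet.
  Cal: 3 of 5 neighbours < 5, not yet.
  Gus: 1 of 2 neighbours ≥ 1, votes yes.
  Jo: 5 of 8 neighbours ≥ 4, votes yes.
Round 5 — no new yes votes; cascade stops.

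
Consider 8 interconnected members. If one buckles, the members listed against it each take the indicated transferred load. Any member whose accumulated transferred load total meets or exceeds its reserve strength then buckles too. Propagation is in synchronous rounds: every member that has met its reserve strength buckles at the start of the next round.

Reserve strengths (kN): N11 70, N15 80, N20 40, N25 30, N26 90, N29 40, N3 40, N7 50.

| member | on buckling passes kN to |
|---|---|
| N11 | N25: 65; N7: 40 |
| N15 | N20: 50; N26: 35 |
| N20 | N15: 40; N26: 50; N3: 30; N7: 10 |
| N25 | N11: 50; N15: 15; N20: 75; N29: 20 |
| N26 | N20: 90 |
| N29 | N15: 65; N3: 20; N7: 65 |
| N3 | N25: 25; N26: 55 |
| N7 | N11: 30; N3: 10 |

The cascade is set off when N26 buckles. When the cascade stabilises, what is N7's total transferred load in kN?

Round 1 — N26 buckles (initial).
  N20: +90 → 90 ≥ 40
Round 2 — N20 buckles.
  N15: +40 → 40 < 80
  N3: +30 → 30 < 40
  N7: +10 → 10 < 50
No further bucklings.

10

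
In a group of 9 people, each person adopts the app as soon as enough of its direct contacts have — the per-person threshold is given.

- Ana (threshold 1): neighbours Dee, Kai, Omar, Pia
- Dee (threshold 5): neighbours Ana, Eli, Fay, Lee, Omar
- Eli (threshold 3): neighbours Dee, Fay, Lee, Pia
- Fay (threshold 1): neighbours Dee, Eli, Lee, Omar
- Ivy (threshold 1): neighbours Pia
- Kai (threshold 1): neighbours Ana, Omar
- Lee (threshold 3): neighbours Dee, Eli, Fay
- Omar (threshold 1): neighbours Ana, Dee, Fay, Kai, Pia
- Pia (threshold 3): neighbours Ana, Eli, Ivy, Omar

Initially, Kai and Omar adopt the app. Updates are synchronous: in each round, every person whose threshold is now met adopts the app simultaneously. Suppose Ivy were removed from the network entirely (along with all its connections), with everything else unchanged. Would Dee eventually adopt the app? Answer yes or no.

With Ivy removed:
Round 1 — Kai, Omar adopt the app (initial).
Round 2 — checking thresholds:
  Ana: 2 of 4 neighbours ≥ 1, adopts the app.
  Dee: 1 of 5 neighbours < 5, below threshold.
  Fay: 1 of 4 neighbours ≥ 1, adopts the app.
  Pia: 1 of 3 neighbours < 3, below threshold.
Round 3 — no new adoptions; cascade stops.

no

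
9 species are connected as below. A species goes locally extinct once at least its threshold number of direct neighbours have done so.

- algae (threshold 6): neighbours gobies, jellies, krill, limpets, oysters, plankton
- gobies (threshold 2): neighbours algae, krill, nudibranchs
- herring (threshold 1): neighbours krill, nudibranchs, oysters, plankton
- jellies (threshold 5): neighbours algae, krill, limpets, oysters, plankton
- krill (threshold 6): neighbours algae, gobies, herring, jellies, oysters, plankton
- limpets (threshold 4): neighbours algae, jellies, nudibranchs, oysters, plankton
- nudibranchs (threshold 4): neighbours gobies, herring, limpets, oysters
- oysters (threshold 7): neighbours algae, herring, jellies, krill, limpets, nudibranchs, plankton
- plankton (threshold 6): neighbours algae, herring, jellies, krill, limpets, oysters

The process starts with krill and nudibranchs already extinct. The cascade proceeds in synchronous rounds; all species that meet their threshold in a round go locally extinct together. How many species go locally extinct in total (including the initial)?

4

Round 1 — krill, nudibranchs go locally extinct (initial).
Round 2 — checking thresholds:
  algae: 1 of 6 neighbours < 6, below threshold.
  gobies: 2 of 3 neighbours ≥ 2, goes locally extinct.
  herring: 2 of 4 neighbours ≥ 1, goes locally extinct.
  jellies: 1 of 5 neighbours < 5, below threshold.
  limpets: 1 of 5 neighbours < 4, below threshold.
  oysters: 2 of 7 neighbours < 7, below threshold.
  plankton: 1 of 6 neighbours < 6, below threshold.
Round 3 — no new extinctions; cascade stops.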